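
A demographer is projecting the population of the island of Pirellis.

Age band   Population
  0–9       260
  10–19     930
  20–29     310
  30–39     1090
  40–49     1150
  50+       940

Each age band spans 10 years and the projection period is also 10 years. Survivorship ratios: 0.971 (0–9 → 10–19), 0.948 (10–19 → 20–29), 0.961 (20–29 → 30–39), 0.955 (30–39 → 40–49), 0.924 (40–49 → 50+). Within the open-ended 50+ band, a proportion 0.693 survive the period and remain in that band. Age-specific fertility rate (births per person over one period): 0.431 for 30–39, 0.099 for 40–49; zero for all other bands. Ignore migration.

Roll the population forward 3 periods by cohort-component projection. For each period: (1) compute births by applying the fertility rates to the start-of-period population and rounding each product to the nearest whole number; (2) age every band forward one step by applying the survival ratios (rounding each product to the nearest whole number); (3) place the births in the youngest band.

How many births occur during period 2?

(Bands numbered youngest = 1 to oldest = 6.)
Period 1:
Births: 1090 * 0.431 = 470 ; 1150 * 0.099 = 114 — total 584
Band 2: 260 * 0.971 = 252
Band 3: 930 * 0.948 = 882
Band 4: 310 * 0.961 = 298
Band 5: 1090 * 0.955 = 1041
Band 6: 1150 * 0.924 + 940 * 0.693 = 1063 + 651 = 1714
Population now: 0–9=584, 10–19=252, 20–29=882, 30–39=298, 40–49=1041, 50+=1714
Period 2:
Births: 298 * 0.431 = 128 ; 1041 * 0.099 = 103 — total 231
Band 2: 584 * 0.971 = 567
Band 3: 252 * 0.948 = 239
Band 4: 882 * 0.961 = 848
Band 5: 298 * 0.955 = 285
Band 6: 1041 * 0.924 + 1714 * 0.693 = 962 + 1188 = 2150
Population now: 0–9=231, 10–19=567, 20–29=239, 30–39=848, 40–49=285, 50+=2150

231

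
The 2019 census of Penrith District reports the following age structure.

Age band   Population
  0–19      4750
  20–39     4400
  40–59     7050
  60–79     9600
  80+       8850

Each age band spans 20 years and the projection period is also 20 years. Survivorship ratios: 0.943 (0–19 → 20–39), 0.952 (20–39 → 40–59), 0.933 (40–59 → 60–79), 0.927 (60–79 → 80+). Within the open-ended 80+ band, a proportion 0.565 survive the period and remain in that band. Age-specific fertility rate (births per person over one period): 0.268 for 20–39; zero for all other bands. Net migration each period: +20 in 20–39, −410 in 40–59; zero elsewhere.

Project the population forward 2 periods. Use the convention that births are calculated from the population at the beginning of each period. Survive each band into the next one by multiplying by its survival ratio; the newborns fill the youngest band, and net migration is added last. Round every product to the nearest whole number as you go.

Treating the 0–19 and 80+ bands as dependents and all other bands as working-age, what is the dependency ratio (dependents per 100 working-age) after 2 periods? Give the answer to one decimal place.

Let group 1 be 0–19 through group 5 = 80+.
— Period 1 —
Births: 4400 × 0.268 = 1179
Group 2: 4750 × 0.943 = 4479
Group 3: 4400 × 0.952 = 4189
Group 4: 7050 × 0.933 = 6578
Group 5: 9600 × 0.927 + 8850 × 0.565 = 8899 + 5000 = 13899
Net migration: Group 2 + 20 → 4499; Group 3 − 410 → 3779
Giving 1179 / 4499 / 3779 / 6578 / 13899.
— Period 2 —
Births: 4499 × 0.268 = 1206
Group 2: 1179 × 0.943 = 1112
Group 3: 4499 × 0.952 = 4283
Group 4: 3779 × 0.933 = 3526
Group 5: 6578 × 0.927 + 13899 × 0.565 = 6098 + 7853 = 13951
Net migration: Group 2 + 20 → 1132; Group 3 − 410 → 3873
Giving 1206 / 1132 / 3873 / 3526 / 13951.
Dependents (band 0–19 + band 80+) = 1206 + 13951 = 15157; working-age = 8531; ratio = 15157/8531 × 100 = 177.7

177.7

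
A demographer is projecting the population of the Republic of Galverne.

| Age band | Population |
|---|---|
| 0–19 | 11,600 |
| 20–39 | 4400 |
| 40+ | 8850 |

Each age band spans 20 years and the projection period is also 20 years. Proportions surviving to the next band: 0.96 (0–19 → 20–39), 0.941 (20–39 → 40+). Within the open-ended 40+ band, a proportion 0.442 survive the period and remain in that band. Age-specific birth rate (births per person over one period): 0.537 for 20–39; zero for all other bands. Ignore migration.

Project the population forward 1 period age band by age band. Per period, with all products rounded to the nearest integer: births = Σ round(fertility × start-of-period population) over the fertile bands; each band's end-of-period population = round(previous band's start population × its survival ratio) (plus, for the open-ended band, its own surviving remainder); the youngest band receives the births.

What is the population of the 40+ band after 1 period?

8052

Let band 1 be 0–19 through band 3 = 40+.
— Period 1 —
Births: 4400 * 0.537 = 2363
Band 2: 11600 * 0.96 = 11136
Band 3: 4400 * 0.941 + 8850 * 0.442 = 4140 + 3912 = 8052
Population now: 0–19=2363, 20–39=11136, 40+=8052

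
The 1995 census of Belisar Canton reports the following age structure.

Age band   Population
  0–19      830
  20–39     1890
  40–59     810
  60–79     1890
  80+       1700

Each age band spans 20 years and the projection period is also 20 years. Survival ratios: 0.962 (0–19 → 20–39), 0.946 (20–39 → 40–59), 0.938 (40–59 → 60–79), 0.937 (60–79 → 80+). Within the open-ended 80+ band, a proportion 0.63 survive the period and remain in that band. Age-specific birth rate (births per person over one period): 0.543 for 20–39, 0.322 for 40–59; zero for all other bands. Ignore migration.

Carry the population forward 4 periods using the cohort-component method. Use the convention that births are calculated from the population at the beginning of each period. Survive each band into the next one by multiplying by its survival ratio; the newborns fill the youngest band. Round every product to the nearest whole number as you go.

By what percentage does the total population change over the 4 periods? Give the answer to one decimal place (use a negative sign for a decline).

-9.5

After projecting period 1:
Births: 1890 × 0.543 = 1026 ; 810 × 0.322 = 261 → total 1287
20–39: 830 × 0.962 = 798
40–59: 1890 × 0.946 = 1788
60–79: 810 × 0.938 = 760
80+: 1890 × 0.937 + 1700 × 0.63 = 1771 + 1071 = 2842
Giving 1287 / 798 / 1788 / 760 / 2842.
After projecting period 2:
Births: 798 × 0.543 = 433 ; 1788 × 0.322 = 576 → total 1009
20–39: 1287 × 0.962 = 1238
40–59: 798 × 0.946 = 755
60–79: 1788 × 0.938 = 1677
80+: 760 × 0.937 + 2842 × 0.63 = 712 + 1790 = 2502
Giving 1009 / 1238 / 755 / 1677 / 2502.
After projecting period 3:
Births: 1238 × 0.543 = 672 ; 755 × 0.322 = 243 → total 915
20–39: 1009 × 0.962 = 971
40–59: 1238 × 0.946 = 1171
60–79: 755 × 0.938 = 708
80+: 1677 × 0.937 + 2502 × 0.63 = 1571 + 1576 = 3147
Giving 915 / 971 / 1171 / 708 / 3147.
After projecting period 4:
Births: 971 × 0.543 = 527 ; 1171 × 0.322 = 377 → total 904
20–39: 915 × 0.962 = 880
40–59: 971 × 0.946 = 919
60–79: 1171 × 0.938 = 1098
80+: 708 × 0.937 + 3147 × 0.63 = 663 + 1983 = 2646
Giving 904 / 880 / 919 / 1098 / 2646.
Total: 7120 → 6447; change = -673; percentage change = -9.5%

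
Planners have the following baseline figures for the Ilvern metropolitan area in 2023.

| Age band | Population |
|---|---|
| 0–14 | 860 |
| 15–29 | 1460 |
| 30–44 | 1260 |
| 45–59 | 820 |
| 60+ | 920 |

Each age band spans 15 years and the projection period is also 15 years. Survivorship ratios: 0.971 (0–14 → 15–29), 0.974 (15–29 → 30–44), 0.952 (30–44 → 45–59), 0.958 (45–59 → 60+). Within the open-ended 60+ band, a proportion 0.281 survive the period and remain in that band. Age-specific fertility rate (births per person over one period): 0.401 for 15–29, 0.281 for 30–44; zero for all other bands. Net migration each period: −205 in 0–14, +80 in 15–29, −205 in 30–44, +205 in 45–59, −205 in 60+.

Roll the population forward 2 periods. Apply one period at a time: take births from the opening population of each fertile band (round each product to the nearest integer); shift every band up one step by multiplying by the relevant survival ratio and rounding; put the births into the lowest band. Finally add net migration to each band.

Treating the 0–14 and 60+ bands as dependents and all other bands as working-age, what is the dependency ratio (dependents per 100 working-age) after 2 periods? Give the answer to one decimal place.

Period 1:
Births: 1460 * 0.401 = 585 ; 1260 * 0.281 = 354 ⇒ total 939
15–29: 860 * 0.971 = 835
30–44: 1460 * 0.974 = 1422
45–59: 1260 * 0.952 = 1200
60+: 820 * 0.958 + 920 * 0.281 = 786 + 259 = 1045
Net migration: 0–14 − 205 → 734; 15–29 + 80 → 915; 30–44 − 205 → 1217; 45–59 + 205 → 1405; 60+ − 205 → 840
Giving 734 / 915 / 1217 / 1405 / 840.
Period 2:
Births: 915 * 0.401 = 367 ; 1217 * 0.281 = 342 ⇒ total 709
15–29: 734 * 0.971 = 713
30–44: 915 * 0.974 = 891
45–59: 1217 * 0.952 = 1159
60+: 1405 * 0.958 + 840 * 0.281 = 1346 + 236 = 1582
Net migration: 0–14 − 205 → 504; 15–29 + 80 → 793; 30–44 − 205 → 686; 45–59 + 205 → 1364; 60+ − 205 → 1377
Giving 504 / 793 / 686 / 1364 / 1377.
Dependents (band 0–14 + band 60+) = 504 + 1377 = 1881; working-age = 2843; ratio = 1881/2843 × 100 = 66.2

66.2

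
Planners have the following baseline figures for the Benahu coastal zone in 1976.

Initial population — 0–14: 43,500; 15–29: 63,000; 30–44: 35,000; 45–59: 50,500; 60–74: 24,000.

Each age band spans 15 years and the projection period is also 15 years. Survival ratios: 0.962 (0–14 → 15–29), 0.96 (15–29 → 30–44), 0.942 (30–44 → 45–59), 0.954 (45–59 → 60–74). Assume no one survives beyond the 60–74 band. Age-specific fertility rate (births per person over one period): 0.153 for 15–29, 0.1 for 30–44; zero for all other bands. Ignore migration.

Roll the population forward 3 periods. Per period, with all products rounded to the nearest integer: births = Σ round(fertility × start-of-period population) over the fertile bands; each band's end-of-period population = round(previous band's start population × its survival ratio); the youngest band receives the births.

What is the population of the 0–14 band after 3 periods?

[period 1]
Births: 63000 × 0.153 = 9639  |  35000 × 0.1 = 3500 — total 13139
15–29: 43500 × 0.962 = 41847
30–44: 63000 × 0.96 = 60480
45–59: 35000 × 0.942 = 32970
60–74: 50500 × 0.954 = 48177
End of period: [13139, 41847, 60480, 32970, 48177]
[period 2]
Births: 41847 × 0.153 = 6403  |  60480 × 0.1 = 6048 — total 12451
15–29: 13139 × 0.962 = 12640
30–44: 41847 × 0.96 = 40173
45–59: 60480 × 0.942 = 56972
60–74: 32970 × 0.954 = 31453
End of period: [12451, 12640, 40173, 56972, 31453]
[period 3]
Births: 12640 × 0.153 = 1934  |  40173 × 0.1 = 4017 — total 5951
15–29: 12451 × 0.962 = 11978
30–44: 12640 × 0.96 = 12134
45–59: 40173 × 0.942 = 37843
60–74: 56972 × 0.954 = 54351
End of period: [5951, 11978, 12134, 37843, 54351]

5951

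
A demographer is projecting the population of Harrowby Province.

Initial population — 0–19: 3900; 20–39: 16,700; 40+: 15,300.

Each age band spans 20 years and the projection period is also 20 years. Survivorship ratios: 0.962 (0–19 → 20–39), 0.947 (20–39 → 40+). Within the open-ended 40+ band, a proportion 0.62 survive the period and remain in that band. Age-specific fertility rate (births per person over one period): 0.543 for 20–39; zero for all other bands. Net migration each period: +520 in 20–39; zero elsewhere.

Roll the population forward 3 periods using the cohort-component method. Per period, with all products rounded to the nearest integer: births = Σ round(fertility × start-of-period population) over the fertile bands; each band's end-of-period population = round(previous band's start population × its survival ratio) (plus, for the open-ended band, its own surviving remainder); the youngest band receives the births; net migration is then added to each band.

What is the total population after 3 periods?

28758

Call the bands 1 to 3, youngest first.
After projecting period 1:
Births: 16700 * 0.543 = 9068
Band 2: 3900 * 0.962 = 3752
Band 3: 16700 * 0.947 + 15300 * 0.62 = 15815 + 9486 = 25301
Net migration: Band 2 + 520 → 4272
Giving 9068 / 4272 / 25301.
After projecting period 2:
Births: 4272 * 0.543 = 2320
Band 2: 9068 * 0.962 = 8723
Band 3: 4272 * 0.947 + 25301 * 0.62 = 4046 + 15687 = 19733
Net migration: Band 2 + 520 → 9243
Giving 2320 / 9243 / 19733.
After projecting period 3:
Births: 9243 * 0.543 = 5019
Band 2: 2320 * 0.962 = 2232
Band 3: 9243 * 0.947 + 19733 * 0.62 = 8753 + 12234 = 20987
Net migration: Band 2 + 520 → 2752
Giving 5019 / 2752 / 20987.
Total after period 3: 5019 + 2752 + 20987 = 28758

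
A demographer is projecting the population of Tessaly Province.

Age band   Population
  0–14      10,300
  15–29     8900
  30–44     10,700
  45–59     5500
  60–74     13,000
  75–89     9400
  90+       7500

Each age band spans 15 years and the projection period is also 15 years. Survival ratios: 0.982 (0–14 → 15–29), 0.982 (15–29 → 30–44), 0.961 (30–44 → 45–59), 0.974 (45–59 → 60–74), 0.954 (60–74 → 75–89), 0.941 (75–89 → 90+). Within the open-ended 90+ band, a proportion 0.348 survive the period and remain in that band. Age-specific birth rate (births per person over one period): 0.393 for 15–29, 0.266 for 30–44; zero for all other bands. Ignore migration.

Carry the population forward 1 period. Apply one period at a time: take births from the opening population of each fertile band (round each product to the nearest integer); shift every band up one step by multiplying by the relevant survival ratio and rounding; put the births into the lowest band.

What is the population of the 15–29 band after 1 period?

After projecting period 1:
Births: 8900 * 0.393 = 3498, 10700 * 0.266 = 2846 → total 6344
15–29: 10300 * 0.982 = 10115
30–44: 8900 * 0.982 = 8740
45–59: 10700 * 0.961 = 10283
60–74: 5500 * 0.974 = 5357
75–89: 13000 * 0.954 = 12402
90+: 9400 * 0.941 + 7500 * 0.348 = 8845 + 2610 = 11455
Population now: 0–14=6344, 15–29=10115, 30–44=8740, 45–59=10283, 60–74=5357, 75–89=12402, 90+=11455

10115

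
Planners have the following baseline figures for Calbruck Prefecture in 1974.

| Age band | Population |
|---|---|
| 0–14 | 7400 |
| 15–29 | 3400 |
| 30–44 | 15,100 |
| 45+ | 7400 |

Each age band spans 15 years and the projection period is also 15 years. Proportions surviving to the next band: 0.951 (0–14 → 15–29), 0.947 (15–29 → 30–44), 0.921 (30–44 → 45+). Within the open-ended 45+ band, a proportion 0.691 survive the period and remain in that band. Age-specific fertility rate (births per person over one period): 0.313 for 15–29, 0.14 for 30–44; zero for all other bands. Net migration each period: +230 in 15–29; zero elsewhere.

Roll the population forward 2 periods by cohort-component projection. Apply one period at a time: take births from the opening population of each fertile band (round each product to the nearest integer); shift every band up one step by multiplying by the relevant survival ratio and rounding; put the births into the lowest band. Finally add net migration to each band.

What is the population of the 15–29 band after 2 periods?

3252

(Bands numbered youngest = 1 to oldest = 4.)
Period 1:
Births: 3400 * 0.313 = 1064 ; 15100 * 0.14 = 2114 → total 3178
Band 2: 7400 * 0.951 = 7037
Band 3: 3400 * 0.947 = 3220
Band 4: 15100 * 0.921 + 7400 * 0.691 = 13907 + 5113 = 19020
Net migration: Band 2 + 230 → 7267
Population now: 0–14=3178, 15–29=7267, 30–44=3220, 45+=19020
Period 2:
Births: 7267 * 0.313 = 2275 ; 3220 * 0.14 = 451 → total 2726
Band 2: 3178 * 0.951 = 3022
Band 3: 7267 * 0.947 = 6882
Band 4: 3220 * 0.921 + 19020 * 0.691 = 2966 + 13143 = 16109
Net migration: Band 2 + 230 → 3252
Population now: 0–14=2726, 15–29=3252, 30–44=6882, 45+=16109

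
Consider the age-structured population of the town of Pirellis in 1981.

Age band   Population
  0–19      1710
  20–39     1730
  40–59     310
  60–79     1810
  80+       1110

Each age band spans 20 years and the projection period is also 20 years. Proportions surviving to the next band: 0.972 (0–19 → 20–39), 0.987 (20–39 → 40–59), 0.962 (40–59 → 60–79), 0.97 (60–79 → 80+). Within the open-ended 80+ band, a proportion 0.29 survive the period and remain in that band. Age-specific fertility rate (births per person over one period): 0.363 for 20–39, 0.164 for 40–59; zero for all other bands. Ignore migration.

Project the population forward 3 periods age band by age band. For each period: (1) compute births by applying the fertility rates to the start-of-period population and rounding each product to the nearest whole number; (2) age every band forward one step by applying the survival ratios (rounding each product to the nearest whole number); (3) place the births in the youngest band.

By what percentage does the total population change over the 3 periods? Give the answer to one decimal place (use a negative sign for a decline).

Let band 1 be 0–19 through band 5 = 80+.
After projecting period 1:
Births: 1730 × 0.363 = 628  |  310 × 0.164 = 51 ⇒ total 679
Band 2: 1710 × 0.972 = 1662
Band 3: 1730 × 0.987 = 1708
Band 4: 310 × 0.962 = 298
Band 5: 1810 × 0.97 + 1110 × 0.29 = 1756 + 322 = 2078
End of period: [679, 1662, 1708, 298, 2078]
After projecting period 2:
Births: 1662 × 0.363 = 603  |  1708 × 0.164 = 280 ⇒ total 883
Band 2: 679 × 0.972 = 660
Band 3: 1662 × 0.987 = 1640
Band 4: 1708 × 0.962 = 1643
Band 5: 298 × 0.97 + 2078 × 0.29 = 289 + 603 = 892
End of period: [883, 660, 1640, 1643, 892]
After projecting period 3:
Births: 660 × 0.363 = 240  |  1640 × 0.164 = 269 ⇒ total 509
Band 2: 883 × 0.972 = 858
Band 3: 660 × 0.987 = 651
Band 4: 1640 × 0.962 = 1578
Band 5: 1643 × 0.97 + 892 × 0.29 = 1594 + 259 = 1853
End of period: [509, 858, 651, 1578, 1853]
Total: 6670 → 5449; change = -1221; percentage change = -18.3%

-18.3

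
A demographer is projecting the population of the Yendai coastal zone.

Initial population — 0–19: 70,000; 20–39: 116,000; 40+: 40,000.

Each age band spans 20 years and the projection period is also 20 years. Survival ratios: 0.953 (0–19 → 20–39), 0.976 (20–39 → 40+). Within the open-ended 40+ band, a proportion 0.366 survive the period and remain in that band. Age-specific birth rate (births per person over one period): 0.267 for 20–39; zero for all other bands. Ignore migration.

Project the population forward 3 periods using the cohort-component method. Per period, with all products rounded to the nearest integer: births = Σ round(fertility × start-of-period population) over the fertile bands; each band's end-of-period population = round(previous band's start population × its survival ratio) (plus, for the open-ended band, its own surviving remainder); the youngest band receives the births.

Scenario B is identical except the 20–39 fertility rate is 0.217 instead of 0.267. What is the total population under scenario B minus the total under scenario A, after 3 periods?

-11249

— Period 1 —
Births: 116000 × 0.267 = 30972
20–39: 70000 × 0.953 = 66710
40+: 116000 × 0.976 + 40000 × 0.366 = 113216 + 14640 = 127856
→ [30972, 66710, 127856]
— Period 2 —
Births: 66710 × 0.267 = 17812
20–39: 30972 × 0.953 = 29516
40+: 66710 × 0.976 + 127856 × 0.366 = 65109 + 46795 = 111904
→ [17812, 29516, 111904]
— Period 3 —
Births: 29516 × 0.267 = 7881
20–39: 17812 × 0.953 = 16975
40+: 29516 × 0.976 + 111904 × 0.366 = 28808 + 40957 = 69765
→ [7881, 16975, 69765]
Scenario A total after 3 periods: 94621
Scenario B projection —
— Period 1 —
Births: 116000 × 0.217 = 25172
20–39: 70000 × 0.953 = 66710
40+: 116000 × 0.976 + 40000 × 0.366 = 113216 + 14640 = 127856
→ [25172, 66710, 127856]
— Period 2 —
Births: 66710 × 0.217 = 14476
20–39: 25172 × 0.953 = 23989
40+: 66710 × 0.976 + 127856 × 0.366 = 65109 + 46795 = 111904
→ [14476, 23989, 111904]
— Period 3 —
Births: 23989 × 0.217 = 5206
20–39: 14476 × 0.953 = 13796
40+: 23989 × 0.976 + 111904 × 0.366 = 23413 + 40957 = 64370
→ [5206, 13796, 64370]
Scenario B total after 3 periods: 83372
Difference B − A = 83372 − 94621 = -11249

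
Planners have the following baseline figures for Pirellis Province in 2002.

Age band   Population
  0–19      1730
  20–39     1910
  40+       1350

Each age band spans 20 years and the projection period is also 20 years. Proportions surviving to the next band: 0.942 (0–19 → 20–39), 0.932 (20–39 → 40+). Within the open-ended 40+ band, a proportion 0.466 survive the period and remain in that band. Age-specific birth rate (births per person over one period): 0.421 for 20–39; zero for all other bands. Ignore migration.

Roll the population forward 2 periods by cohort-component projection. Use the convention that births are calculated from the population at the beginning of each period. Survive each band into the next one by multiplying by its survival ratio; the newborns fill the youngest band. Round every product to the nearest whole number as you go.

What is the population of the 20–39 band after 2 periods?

Call the bands 1 to 3, youngest first.
— Period 1 —
Births: 1910 × 0.421 = 804
Band 2: 1730 × 0.942 = 1630
Band 3: 1910 × 0.932 + 1350 × 0.466 = 1780 + 629 = 2409
Population now: 0–19=804, 20–39=1630, 40+=2409
— Period 2 —
Births: 1630 × 0.421 = 686
Band 2: 804 × 0.942 = 757
Band 3: 1630 × 0.932 + 2409 × 0.466 = 1519 + 1123 = 2642
Population now: 0–19=686, 20–39=757, 40+=2642

757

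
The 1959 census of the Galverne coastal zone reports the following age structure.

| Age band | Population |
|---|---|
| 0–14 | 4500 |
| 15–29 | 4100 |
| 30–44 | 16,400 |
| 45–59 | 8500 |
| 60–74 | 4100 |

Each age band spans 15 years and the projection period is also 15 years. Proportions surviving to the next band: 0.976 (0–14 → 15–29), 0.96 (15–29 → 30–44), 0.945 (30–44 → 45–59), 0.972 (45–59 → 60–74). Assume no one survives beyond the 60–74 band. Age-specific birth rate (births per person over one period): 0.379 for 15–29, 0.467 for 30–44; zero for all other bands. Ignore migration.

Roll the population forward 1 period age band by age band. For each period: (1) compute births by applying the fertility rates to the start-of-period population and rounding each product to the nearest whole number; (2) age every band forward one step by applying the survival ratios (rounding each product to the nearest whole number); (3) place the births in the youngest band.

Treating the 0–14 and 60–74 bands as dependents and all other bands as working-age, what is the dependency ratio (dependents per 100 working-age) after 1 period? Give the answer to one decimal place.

73.3

(Bands numbered youngest = 1 to oldest = 5.)
— Period 1 —
Births: 4100 × 0.379 = 1554, 16400 × 0.467 = 7659 → 9213
Band 2: 4500 × 0.976 = 4392
Band 3: 4100 × 0.96 = 3936
Band 4: 16400 × 0.945 = 15498
Band 5: 8500 × 0.972 = 8262
End of period: [9213, 4392, 3936, 15498, 8262]
Dependents (band 0–14 + band 60–74) = 9213 + 8262 = 17475; working-age = 23826; ratio = 17475/23826 × 100 = 73.3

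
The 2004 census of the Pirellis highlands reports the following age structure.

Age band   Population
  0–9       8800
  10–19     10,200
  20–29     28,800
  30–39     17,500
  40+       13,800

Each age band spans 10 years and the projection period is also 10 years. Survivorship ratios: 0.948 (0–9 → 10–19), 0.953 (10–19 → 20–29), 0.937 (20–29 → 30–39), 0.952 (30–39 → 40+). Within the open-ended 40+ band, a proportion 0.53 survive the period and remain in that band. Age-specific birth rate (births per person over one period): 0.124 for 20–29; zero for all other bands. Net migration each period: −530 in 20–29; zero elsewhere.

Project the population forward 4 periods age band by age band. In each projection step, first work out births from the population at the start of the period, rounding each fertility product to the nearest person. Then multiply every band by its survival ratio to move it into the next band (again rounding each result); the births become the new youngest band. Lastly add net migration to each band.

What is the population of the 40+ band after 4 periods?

21750

[period 1]
Births: 28800 × 0.124 = 3571
10–19: 8800 × 0.948 = 8342
20–29: 10200 × 0.953 = 9721
30–39: 28800 × 0.937 = 26986
40+: 17500 × 0.952 + 13800 × 0.53 = 16660 + 7314 = 23974
Net migration: 20–29 − 530 → 9191
Giving 3571 / 8342 / 9191 / 26986 / 23974.
[period 2]
Births: 9191 × 0.124 = 1140
10–19: 3571 × 0.948 = 3385
20–29: 8342 × 0.953 = 7950
30–39: 9191 × 0.937 = 8612
40+: 26986 × 0.952 + 23974 × 0.53 = 25691 + 12706 = 38397
Net migration: 20–29 − 530 → 7420
Giving 1140 / 3385 / 7420 / 8612 / 38397.
[period 3]
Births: 7420 × 0.124 = 920
10–19: 1140 × 0.948 = 1081
20–29: 3385 × 0.953 = 3226
30–39: 7420 × 0.937 = 6953
40+: 8612 × 0.952 + 38397 × 0.53 = 8199 + 20350 = 28549
Net migration: 20–29 − 530 → 2696
Giving 920 / 1081 / 2696 / 6953 / 28549.
[period 4]
Births: 2696 × 0.124 = 334
10–19: 920 × 0.948 = 872
20–29: 1081 × 0.953 = 1030
30–39: 2696 × 0.937 = 2526
40+: 6953 × 0.952 + 28549 × 0.53 = 6619 + 15131 = 21750
Net migration: 20–29 − 530 → 500
Giving 334 / 872 / 500 / 2526 / 21750.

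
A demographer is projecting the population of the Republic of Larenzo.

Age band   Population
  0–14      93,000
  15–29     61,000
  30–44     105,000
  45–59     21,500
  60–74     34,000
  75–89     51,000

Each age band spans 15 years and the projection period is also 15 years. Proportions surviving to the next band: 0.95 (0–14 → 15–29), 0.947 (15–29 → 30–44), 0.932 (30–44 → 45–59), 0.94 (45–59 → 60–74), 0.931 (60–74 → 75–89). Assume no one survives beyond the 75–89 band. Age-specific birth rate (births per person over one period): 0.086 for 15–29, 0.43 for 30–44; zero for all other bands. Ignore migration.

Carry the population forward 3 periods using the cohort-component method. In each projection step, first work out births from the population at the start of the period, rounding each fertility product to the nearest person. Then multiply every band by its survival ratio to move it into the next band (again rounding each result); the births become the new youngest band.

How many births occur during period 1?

50396

Numbering the groups 1..6 from youngest to oldest:
After projecting period 1:
Births: 61000 × 0.086 = 5246, 105000 × 0.43 = 45150 → 50396
Group 2: 93000 × 0.95 = 88350
Group 3: 61000 × 0.947 = 57767
Group 4: 105000 × 0.932 = 97860
Group 5: 21500 × 0.94 = 20210
Group 6: 34000 × 0.931 = 31654
Population now: 0–14=50396, 15–29=88350, 30–44=57767, 45–59=97860, 60–74=20210, 75–89=31654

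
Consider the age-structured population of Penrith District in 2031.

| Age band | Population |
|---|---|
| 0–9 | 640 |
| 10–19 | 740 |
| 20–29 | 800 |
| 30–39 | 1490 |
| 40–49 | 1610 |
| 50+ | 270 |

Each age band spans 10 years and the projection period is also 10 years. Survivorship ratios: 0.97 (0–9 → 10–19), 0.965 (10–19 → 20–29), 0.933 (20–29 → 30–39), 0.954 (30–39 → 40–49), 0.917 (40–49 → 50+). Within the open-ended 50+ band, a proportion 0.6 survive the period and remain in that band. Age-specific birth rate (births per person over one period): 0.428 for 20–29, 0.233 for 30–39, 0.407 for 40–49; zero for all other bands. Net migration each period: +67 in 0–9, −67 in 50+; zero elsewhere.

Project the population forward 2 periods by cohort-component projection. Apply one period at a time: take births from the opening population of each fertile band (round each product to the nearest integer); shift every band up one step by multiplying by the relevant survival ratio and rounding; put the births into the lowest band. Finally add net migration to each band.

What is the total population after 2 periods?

[period 1]
Births: 800 * 0.428 = 342 ; 1490 * 0.233 = 347 ; 1610 * 0.407 = 655 → 1344
10–19: 640 * 0.97 = 621
20–29: 740 * 0.965 = 714
30–39: 800 * 0.933 = 746
40–49: 1490 * 0.954 = 1421
50+: 1610 * 0.917 + 270 * 0.6 = 1476 + 162 = 1638
Net migration: 0–9 + 67 → 1411; 50+ − 67 → 1571
End of period: [1411, 621, 714, 746, 1421, 1571]
[period 2]
Births: 714 * 0.428 = 306 ; 746 * 0.233 = 174 ; 1421 * 0.407 = 578 → 1058
10–19: 1411 * 0.97 = 1369
20–29: 621 * 0.965 = 599
30–39: 714 * 0.933 = 666
40–49: 746 * 0.954 = 712
50+: 1421 * 0.917 + 1571 * 0.6 = 1303 + 943 = 2246
Net migration: 0–9 + 67 → 1125; 50+ − 67 → 2179
End of period: [1125, 1369, 599, 666, 712, 2179]
Total after period 2: 1125 + 1369 + 599 + 666 + 712 + 2179 = 6650

6650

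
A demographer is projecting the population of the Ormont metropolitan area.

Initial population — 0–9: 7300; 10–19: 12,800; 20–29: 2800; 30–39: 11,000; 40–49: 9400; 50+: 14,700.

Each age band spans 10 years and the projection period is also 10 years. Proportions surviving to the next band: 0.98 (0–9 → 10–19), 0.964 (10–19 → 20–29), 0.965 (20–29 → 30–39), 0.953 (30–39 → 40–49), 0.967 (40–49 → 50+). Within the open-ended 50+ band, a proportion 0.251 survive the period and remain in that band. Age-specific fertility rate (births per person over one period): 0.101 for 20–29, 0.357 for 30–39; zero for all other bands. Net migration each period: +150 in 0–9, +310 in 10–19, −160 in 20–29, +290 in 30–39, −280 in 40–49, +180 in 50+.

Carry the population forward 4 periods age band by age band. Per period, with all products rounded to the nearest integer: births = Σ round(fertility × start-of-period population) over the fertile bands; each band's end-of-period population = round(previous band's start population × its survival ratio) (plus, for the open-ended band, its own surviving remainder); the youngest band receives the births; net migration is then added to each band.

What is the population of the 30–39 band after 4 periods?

4399

Period 1:
Births: 2800 * 0.101 = 283  |  11000 * 0.357 = 3927 → 4210
10–19: 7300 * 0.98 = 7154
20–29: 12800 * 0.964 = 12339
30–39: 2800 * 0.965 = 2702
40–49: 11000 * 0.953 = 10483
50+: 9400 * 0.967 + 14700 * 0.251 = 9090 + 3690 = 12780
Net migration: 0–9 + 150 → 4360; 10–19 + 310 → 7464; 20–29 − 160 → 12179; 30–39 + 290 → 2992; 40–49 − 280 → 10203; 50+ + 180 → 12960
End of period: [4360, 7464, 12179, 2992, 10203, 12960]
Period 2:
Births: 12179 * 0.101 = 1230  |  2992 * 0.357 = 1068 → 2298
10–19: 4360 * 0.98 = 4273
20–29: 7464 * 0.964 = 7195
30–39: 12179 * 0.965 = 11753
40–49: 2992 * 0.953 = 2851
50+: 10203 * 0.967 + 12960 * 0.251 = 9866 + 3253 = 13119
Net migration: 0–9 + 150 → 2448; 10–19 + 310 → 4583; 20–29 − 160 → 7035; 30–39 + 290 → 12043; 40–49 − 280 → 2571; 50+ + 180 → 13299
End of period: [2448, 4583, 7035, 12043, 2571, 13299]
Period 3:
Births: 7035 * 0.101 = 711  |  12043 * 0.357 = 4299 → 5010
10–19: 2448 * 0.98 = 2399
20–29: 4583 * 0.964 = 4418
30–39: 7035 * 0.965 = 6789
40–49: 12043 * 0.953 = 11477
50+: 2571 * 0.967 + 13299 * 0.251 = 2486 + 3338 = 5824
Net migration: 0–9 + 150 → 5160; 10–19 + 310 → 2709; 20–29 − 160 → 4258; 30–39 + 290 → 7079; 40–49 − 280 → 11197; 50+ + 180 → 6004
End of period: [5160, 2709, 4258, 7079, 11197, 6004]
Period 4:
Births: 4258 * 0.101 = 430  |  7079 * 0.357 = 2527 → 2957
10–19: 5160 * 0.98 = 5057
20–29: 2709 * 0.964 = 2611
30–39: 4258 * 0.965 = 4109
40–49: 7079 * 0.953 = 6746
50+: 11197 * 0.967 + 6004 * 0.251 = 10827 + 1507 = 12334
Net migration: 0–9 + 150 → 3107; 10–19 + 310 → 5367; 20–29 − 160 → 2451; 30–39 + 290 → 4399; 40–49 − 280 → 6466; 50+ + 180 → 12514
End of period: [3107, 5367, 2451, 4399, 6466, 12514]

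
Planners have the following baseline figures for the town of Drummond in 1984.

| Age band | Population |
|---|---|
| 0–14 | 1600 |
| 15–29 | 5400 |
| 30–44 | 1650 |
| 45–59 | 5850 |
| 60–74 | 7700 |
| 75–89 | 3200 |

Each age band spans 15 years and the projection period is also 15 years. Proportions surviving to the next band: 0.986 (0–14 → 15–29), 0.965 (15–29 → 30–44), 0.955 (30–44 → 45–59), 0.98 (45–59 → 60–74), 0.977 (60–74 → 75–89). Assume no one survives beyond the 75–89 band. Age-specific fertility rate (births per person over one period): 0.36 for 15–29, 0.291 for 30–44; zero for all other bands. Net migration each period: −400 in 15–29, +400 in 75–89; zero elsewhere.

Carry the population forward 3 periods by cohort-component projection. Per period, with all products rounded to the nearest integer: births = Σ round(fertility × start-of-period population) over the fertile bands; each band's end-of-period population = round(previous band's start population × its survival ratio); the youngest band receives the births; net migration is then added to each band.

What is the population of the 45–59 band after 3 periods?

Period 1:
Births: 5400 * 0.36 = 1944  |  1650 * 0.291 = 480 → total 2424
15–29: 1600 * 0.986 = 1578
30–44: 5400 * 0.965 = 5211
45–59: 1650 * 0.955 = 1576
60–74: 5850 * 0.98 = 5733
75–89: 7700 * 0.977 = 7523
Net migration: 15–29 − 400 → 1178; 75–89 + 400 → 7923
Population now: 0–14=2424, 15–29=1178, 30–44=5211, 45–59=1576, 60–74=5733, 75–89=7923
Period 2:
Births: 1178 * 0.36 = 424  |  5211 * 0.291 = 1516 → total 1940
15–29: 2424 * 0.986 = 2390
30–44: 1178 * 0.965 = 1137
45–59: 5211 * 0.955 = 4977
60–74: 1576 * 0.98 = 1544
75–89: 5733 * 0.977 = 5601
Net migration: 15–29 − 400 → 1990; 75–89 + 400 → 6001
Population now: 0–14=1940, 15–29=1990, 30–44=1137, 45–59=4977, 60–74=1544, 75–89=6001
Period 3:
Births: 1990 * 0.36 = 716  |  1137 * 0.291 = 331 → total 1047
15–29: 1940 * 0.986 = 1913
30–44: 1990 * 0.965 = 1920
45–59: 1137 * 0.955 = 1086
60–74: 4977 * 0.98 = 4877
75–89: 1544 * 0.977 = 1508
Net migration: 15–29 − 400 → 1513; 75–89 + 400 → 1908
Population now: 0–14=1047, 15–29=1513, 30–44=1920, 45–59=1086, 60–74=4877, 75–89=1908

1086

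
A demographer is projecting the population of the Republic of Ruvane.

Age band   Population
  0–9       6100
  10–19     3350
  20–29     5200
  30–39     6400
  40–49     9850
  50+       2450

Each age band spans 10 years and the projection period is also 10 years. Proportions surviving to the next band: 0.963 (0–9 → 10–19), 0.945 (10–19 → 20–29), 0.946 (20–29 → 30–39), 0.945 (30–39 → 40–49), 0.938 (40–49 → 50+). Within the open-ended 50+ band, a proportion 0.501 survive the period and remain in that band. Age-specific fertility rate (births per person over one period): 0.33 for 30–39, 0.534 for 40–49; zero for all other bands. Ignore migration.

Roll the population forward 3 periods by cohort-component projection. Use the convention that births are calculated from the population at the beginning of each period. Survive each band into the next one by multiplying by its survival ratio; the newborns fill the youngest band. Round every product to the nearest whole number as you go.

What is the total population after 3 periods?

Period 1.
Births: 6400 × 0.33 = 2112 ; 9850 × 0.534 = 5260 — total 7372
10–19: 6100 × 0.963 = 5874
20–29: 3350 × 0.945 = 3166
30–39: 5200 × 0.946 = 4919
40–49: 6400 × 0.945 = 6048
50+: 9850 × 0.938 + 2450 × 0.501 = 9239 + 1227 = 10466
End of period: [7372, 5874, 3166, 4919, 6048, 10466]
Period 2.
Births: 4919 × 0.33 = 1623 ; 6048 × 0.534 = 3230 — total 4853
10–19: 7372 × 0.963 = 7099
20–29: 5874 × 0.945 = 5551
30–39: 3166 × 0.946 = 2995
40–49: 4919 × 0.945 = 4648
50+: 6048 × 0.938 + 10466 × 0.501 = 5673 + 5243 = 10916
End of period: [4853, 7099, 5551, 2995, 4648, 10916]
Period 3.
Births: 2995 × 0.33 = 988 ; 4648 × 0.534 = 2482 — total 3470
10–19: 4853 × 0.963 = 4673
20–29: 7099 × 0.945 = 6709
30–39: 5551 × 0.946 = 5251
40–49: 2995 × 0.945 = 2830
50+: 4648 × 0.938 + 10916 × 0.501 = 4360 + 5469 = 9829
End of period: [3470, 4673, 6709, 5251, 2830, 9829]
Total after period 3: 3470 + 4673 + 6709 + 5251 + 2830 + 9829 = 32762

32762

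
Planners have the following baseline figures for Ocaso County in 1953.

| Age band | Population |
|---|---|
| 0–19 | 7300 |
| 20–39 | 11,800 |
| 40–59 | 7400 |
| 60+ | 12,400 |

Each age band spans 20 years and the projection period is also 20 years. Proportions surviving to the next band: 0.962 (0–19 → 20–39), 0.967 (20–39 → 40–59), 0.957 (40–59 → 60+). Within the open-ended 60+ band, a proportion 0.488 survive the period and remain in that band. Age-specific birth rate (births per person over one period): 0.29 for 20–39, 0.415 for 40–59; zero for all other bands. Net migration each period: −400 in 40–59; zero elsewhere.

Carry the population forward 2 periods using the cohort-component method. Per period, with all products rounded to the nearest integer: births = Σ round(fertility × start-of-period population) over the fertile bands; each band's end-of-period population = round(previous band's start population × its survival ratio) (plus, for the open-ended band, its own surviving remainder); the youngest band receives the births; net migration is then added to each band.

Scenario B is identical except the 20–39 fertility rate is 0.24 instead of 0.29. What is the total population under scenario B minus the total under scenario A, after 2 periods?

-918

After projecting period 1:
Births: 11800 × 0.29 = 3422, 7400 × 0.415 = 3071 ⇒ total 6493
20–39: 7300 × 0.962 = 7023
40–59: 11800 × 0.967 = 11411
60+: 7400 × 0.957 + 12400 × 0.488 = 7082 + 6051 = 13133
Net migration: 40–59 − 400 → 11011
Giving 6493 / 7023 / 11011 / 13133.
After projecting period 2:
Births: 7023 × 0.29 = 2037, 11011 × 0.415 = 4570 ⇒ total 6607
20–39: 6493 × 0.962 = 6246
40–59: 7023 × 0.967 = 6791
60+: 11011 × 0.957 + 13133 × 0.488 = 10538 + 6409 = 16947
Net migration: 40–59 − 400 → 6391
Giving 6607 / 6246 / 6391 / 16947.
Scenario A total after 2 periods: 36191
Scenario B projection —
After projecting period 1:
Births: 11800 × 0.24 = 2832, 7400 × 0.415 = 3071 ⇒ total 5903
20–39: 7300 × 0.962 = 7023
40–59: 11800 × 0.967 = 11411
60+: 7400 × 0.957 + 12400 × 0.488 = 7082 + 6051 = 13133
Net migration: 40–59 − 400 → 11011
Giving 5903 / 7023 / 11011 / 13133.
After projecting period 2:
Births: 7023 × 0.24 = 1686, 11011 × 0.415 = 4570 ⇒ total 6256
20–39: 5903 × 0.962 = 5679
40–59: 7023 × 0.967 = 6791
60+: 11011 × 0.957 + 13133 × 0.488 = 10538 + 6409 = 16947
Net migration: 40–59 − 400 → 6391
Giving 6256 / 5679 / 6391 / 16947.
Scenario B total after 2 periods: 35273
Difference B − A = 35273 − 36191 = -918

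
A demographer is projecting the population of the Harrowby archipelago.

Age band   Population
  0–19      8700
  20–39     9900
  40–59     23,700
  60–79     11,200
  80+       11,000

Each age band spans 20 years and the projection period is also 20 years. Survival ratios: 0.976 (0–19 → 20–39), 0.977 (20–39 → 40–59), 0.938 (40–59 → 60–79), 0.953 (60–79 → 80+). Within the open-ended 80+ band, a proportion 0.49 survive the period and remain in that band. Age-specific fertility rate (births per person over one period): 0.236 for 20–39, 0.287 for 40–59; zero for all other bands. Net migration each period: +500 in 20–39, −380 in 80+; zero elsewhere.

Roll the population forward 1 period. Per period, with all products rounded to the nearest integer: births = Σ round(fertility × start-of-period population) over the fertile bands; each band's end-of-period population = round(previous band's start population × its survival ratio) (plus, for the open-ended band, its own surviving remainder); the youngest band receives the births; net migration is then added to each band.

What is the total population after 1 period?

65716

Period 1.
Births: 9900 × 0.236 = 2336, 23700 × 0.287 = 6802 → 9138
20–39: 8700 × 0.976 = 8491
40–59: 9900 × 0.977 = 9672
60–79: 23700 × 0.938 = 22231
80+: 11200 × 0.953 + 11000 × 0.49 = 10674 + 5390 = 16064
Net migration: 20–39 + 500 → 8991; 80+ − 380 → 15684
Giving 9138 / 8991 / 9672 / 22231 / 15684.
Total after period 1: 9138 + 8991 + 9672 + 22231 + 15684 = 65716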